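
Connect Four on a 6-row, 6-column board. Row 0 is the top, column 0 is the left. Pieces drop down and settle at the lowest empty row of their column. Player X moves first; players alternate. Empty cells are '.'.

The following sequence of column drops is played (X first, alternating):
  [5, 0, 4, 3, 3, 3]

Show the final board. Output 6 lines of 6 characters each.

Move 1: X drops in col 5, lands at row 5
Move 2: O drops in col 0, lands at row 5
Move 3: X drops in col 4, lands at row 5
Move 4: O drops in col 3, lands at row 5
Move 5: X drops in col 3, lands at row 4
Move 6: O drops in col 3, lands at row 3

Answer: ......
......
......
...O..
...X..
O..OXX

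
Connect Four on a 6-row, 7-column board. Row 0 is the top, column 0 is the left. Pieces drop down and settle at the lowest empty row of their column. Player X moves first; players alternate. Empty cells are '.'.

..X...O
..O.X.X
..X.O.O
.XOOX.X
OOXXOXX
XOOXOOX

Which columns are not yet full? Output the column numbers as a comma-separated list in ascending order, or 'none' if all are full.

Answer: 0,1,3,4,5

Derivation:
col 0: top cell = '.' → open
col 1: top cell = '.' → open
col 2: top cell = 'X' → FULL
col 3: top cell = '.' → open
col 4: top cell = '.' → open
col 5: top cell = '.' → open
col 6: top cell = 'O' → FULL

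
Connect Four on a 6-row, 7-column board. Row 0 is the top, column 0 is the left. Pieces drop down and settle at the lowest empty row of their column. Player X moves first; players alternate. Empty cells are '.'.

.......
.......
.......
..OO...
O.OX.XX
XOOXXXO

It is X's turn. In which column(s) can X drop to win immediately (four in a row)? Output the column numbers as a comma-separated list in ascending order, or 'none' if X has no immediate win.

col 0: drop X → no win
col 1: drop X → no win
col 2: drop X → no win
col 3: drop X → no win
col 4: drop X → WIN!
col 5: drop X → no win
col 6: drop X → no win

Answer: 4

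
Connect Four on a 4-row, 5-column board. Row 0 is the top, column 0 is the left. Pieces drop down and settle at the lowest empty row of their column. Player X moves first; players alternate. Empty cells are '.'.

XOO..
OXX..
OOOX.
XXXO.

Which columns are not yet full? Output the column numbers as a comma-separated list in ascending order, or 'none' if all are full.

Answer: 3,4

Derivation:
col 0: top cell = 'X' → FULL
col 1: top cell = 'O' → FULL
col 2: top cell = 'O' → FULL
col 3: top cell = '.' → open
col 4: top cell = '.' → open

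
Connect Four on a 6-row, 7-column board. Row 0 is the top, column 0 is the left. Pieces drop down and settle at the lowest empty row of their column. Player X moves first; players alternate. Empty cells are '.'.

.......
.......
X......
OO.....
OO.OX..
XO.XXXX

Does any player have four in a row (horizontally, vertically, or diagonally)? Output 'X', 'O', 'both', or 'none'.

X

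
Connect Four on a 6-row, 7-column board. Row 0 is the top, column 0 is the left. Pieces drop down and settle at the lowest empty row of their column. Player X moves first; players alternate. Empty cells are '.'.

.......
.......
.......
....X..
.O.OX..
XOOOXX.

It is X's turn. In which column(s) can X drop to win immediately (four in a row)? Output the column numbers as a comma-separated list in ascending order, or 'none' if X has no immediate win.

Answer: 4

Derivation:
col 0: drop X → no win
col 1: drop X → no win
col 2: drop X → no win
col 3: drop X → no win
col 4: drop X → WIN!
col 5: drop X → no win
col 6: drop X → no win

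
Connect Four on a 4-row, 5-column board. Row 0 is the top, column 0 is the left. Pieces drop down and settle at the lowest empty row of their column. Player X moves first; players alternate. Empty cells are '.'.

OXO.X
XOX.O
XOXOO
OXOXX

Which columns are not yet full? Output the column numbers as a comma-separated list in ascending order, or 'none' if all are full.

col 0: top cell = 'O' → FULL
col 1: top cell = 'X' → FULL
col 2: top cell = 'O' → FULL
col 3: top cell = '.' → open
col 4: top cell = 'X' → FULL

Answer: 3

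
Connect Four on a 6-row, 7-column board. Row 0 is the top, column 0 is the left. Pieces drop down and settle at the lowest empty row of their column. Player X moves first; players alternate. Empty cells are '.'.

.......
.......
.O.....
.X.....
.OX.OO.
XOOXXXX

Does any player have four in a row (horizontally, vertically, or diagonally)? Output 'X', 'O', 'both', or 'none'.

X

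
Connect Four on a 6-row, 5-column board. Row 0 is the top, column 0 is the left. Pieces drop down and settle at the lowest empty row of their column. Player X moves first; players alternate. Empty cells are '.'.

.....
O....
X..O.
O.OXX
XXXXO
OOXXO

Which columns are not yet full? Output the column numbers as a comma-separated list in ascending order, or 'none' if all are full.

col 0: top cell = '.' → open
col 1: top cell = '.' → open
col 2: top cell = '.' → open
col 3: top cell = '.' → open
col 4: top cell = '.' → open

Answer: 0,1,2,3,4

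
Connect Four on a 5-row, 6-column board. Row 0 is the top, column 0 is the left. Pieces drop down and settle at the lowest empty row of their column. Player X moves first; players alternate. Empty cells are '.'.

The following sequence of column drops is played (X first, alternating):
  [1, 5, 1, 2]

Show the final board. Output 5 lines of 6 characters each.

Move 1: X drops in col 1, lands at row 4
Move 2: O drops in col 5, lands at row 4
Move 3: X drops in col 1, lands at row 3
Move 4: O drops in col 2, lands at row 4

Answer: ......
......
......
.X....
.XO..O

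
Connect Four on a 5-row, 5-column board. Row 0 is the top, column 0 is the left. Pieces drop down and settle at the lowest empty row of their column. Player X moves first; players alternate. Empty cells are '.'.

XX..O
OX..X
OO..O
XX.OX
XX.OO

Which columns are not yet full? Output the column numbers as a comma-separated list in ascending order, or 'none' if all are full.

col 0: top cell = 'X' → FULL
col 1: top cell = 'X' → FULL
col 2: top cell = '.' → open
col 3: top cell = '.' → open
col 4: top cell = 'O' → FULL

Answer: 2,3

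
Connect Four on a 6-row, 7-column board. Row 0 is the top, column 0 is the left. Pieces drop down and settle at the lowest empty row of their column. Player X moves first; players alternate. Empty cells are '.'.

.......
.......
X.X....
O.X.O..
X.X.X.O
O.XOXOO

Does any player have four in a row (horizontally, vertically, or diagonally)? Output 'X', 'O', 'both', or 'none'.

X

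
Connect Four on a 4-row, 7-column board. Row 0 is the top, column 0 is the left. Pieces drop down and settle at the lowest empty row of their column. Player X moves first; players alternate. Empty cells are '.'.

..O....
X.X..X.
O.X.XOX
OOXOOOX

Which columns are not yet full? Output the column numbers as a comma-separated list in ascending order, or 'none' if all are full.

Answer: 0,1,3,4,5,6

Derivation:
col 0: top cell = '.' → open
col 1: top cell = '.' → open
col 2: top cell = 'O' → FULL
col 3: top cell = '.' → open
col 4: top cell = '.' → open
col 5: top cell = '.' → open
col 6: top cell = '.' → open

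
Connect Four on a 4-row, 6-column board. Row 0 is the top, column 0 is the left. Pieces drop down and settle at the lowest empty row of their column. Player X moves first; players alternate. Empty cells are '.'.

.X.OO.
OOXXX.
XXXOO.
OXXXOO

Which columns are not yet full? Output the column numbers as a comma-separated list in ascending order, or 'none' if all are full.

col 0: top cell = '.' → open
col 1: top cell = 'X' → FULL
col 2: top cell = '.' → open
col 3: top cell = 'O' → FULL
col 4: top cell = 'O' → FULL
col 5: top cell = '.' → open

Answer: 0,2,5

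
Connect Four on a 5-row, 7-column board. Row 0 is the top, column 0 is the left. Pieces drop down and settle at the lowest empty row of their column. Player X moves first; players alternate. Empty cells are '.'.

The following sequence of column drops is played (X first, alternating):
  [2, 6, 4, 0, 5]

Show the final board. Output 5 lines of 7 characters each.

Answer: .......
.......
.......
.......
O.X.XXO

Derivation:
Move 1: X drops in col 2, lands at row 4
Move 2: O drops in col 6, lands at row 4
Move 3: X drops in col 4, lands at row 4
Move 4: O drops in col 0, lands at row 4
Move 5: X drops in col 5, lands at row 4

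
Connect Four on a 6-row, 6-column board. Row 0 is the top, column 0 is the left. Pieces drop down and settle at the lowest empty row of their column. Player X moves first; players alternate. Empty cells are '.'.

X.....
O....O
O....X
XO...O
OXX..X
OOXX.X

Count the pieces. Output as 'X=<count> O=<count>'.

X=9 O=8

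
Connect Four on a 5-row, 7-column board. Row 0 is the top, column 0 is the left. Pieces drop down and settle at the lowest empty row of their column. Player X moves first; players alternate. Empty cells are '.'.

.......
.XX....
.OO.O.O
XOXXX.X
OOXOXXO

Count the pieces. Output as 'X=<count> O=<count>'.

X=10 O=9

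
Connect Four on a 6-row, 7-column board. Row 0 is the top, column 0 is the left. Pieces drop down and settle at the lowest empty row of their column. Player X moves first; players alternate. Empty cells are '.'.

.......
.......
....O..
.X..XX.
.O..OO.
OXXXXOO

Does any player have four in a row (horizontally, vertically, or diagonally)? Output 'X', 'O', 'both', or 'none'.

X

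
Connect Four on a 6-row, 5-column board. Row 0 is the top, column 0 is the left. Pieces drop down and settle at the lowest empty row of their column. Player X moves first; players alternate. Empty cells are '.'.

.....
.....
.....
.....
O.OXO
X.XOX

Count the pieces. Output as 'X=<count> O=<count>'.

X=4 O=4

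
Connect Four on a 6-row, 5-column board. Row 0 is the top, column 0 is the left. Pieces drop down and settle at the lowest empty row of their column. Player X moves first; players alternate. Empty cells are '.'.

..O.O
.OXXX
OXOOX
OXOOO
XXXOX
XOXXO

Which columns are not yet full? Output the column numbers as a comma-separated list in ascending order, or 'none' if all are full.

col 0: top cell = '.' → open
col 1: top cell = '.' → open
col 2: top cell = 'O' → FULL
col 3: top cell = '.' → open
col 4: top cell = 'O' → FULL

Answer: 0,1,3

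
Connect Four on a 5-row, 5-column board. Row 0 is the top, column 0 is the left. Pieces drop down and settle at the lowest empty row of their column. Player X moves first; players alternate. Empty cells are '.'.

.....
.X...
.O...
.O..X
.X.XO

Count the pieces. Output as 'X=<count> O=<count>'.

X=4 O=3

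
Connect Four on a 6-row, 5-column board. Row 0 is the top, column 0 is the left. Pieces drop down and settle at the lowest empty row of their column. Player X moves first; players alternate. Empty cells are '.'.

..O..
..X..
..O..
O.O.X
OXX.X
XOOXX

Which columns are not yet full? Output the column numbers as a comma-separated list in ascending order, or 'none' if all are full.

Answer: 0,1,3,4

Derivation:
col 0: top cell = '.' → open
col 1: top cell = '.' → open
col 2: top cell = 'O' → FULL
col 3: top cell = '.' → open
col 4: top cell = '.' → open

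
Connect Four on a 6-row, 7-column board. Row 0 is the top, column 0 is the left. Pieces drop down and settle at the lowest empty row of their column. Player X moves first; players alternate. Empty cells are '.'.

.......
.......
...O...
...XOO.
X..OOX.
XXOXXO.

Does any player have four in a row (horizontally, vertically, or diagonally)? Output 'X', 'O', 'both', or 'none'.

none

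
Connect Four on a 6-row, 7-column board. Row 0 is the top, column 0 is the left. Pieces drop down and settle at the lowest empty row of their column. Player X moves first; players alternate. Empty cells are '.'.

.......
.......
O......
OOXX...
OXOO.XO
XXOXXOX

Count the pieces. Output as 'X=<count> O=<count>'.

X=9 O=9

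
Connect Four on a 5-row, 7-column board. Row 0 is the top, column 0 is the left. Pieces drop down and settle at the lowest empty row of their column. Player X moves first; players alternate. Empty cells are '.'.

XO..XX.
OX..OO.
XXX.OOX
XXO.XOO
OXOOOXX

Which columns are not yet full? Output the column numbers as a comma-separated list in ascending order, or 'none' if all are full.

col 0: top cell = 'X' → FULL
col 1: top cell = 'O' → FULL
col 2: top cell = '.' → open
col 3: top cell = '.' → open
col 4: top cell = 'X' → FULL
col 5: top cell = 'X' → FULL
col 6: top cell = '.' → open

Answer: 2,3,6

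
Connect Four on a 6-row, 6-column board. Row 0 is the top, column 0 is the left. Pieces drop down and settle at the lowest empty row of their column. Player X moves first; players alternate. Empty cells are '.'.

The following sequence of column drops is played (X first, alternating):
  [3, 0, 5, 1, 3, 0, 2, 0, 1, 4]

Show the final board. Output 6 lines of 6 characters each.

Answer: ......
......
......
O.....
OX.X..
OOXXOX

Derivation:
Move 1: X drops in col 3, lands at row 5
Move 2: O drops in col 0, lands at row 5
Move 3: X drops in col 5, lands at row 5
Move 4: O drops in col 1, lands at row 5
Move 5: X drops in col 3, lands at row 4
Move 6: O drops in col 0, lands at row 4
Move 7: X drops in col 2, lands at row 5
Move 8: O drops in col 0, lands at row 3
Move 9: X drops in col 1, lands at row 4
Move 10: O drops in col 4, lands at row 5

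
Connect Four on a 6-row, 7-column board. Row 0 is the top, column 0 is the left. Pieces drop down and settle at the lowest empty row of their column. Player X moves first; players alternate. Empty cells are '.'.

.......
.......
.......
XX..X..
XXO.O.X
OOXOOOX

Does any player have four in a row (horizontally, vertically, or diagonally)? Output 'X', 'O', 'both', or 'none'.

none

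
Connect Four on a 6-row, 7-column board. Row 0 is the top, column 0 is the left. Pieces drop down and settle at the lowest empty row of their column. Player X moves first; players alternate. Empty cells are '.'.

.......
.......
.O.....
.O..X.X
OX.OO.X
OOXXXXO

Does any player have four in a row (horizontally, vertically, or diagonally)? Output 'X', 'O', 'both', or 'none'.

X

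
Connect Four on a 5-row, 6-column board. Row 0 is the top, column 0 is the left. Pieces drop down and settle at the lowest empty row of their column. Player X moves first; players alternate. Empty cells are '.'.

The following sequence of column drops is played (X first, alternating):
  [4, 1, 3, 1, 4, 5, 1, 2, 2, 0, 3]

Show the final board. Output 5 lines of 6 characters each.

Answer: ......
......
.X....
.OXXX.
OOOXXO

Derivation:
Move 1: X drops in col 4, lands at row 4
Move 2: O drops in col 1, lands at row 4
Move 3: X drops in col 3, lands at row 4
Move 4: O drops in col 1, lands at row 3
Move 5: X drops in col 4, lands at row 3
Move 6: O drops in col 5, lands at row 4
Move 7: X drops in col 1, lands at row 2
Move 8: O drops in col 2, lands at row 4
Move 9: X drops in col 2, lands at row 3
Move 10: O drops in col 0, lands at row 4
Move 11: X drops in col 3, lands at row 3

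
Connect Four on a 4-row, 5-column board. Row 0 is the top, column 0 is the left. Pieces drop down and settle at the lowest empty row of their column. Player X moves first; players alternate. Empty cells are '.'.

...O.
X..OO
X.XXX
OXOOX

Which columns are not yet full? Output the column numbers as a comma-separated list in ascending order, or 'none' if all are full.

col 0: top cell = '.' → open
col 1: top cell = '.' → open
col 2: top cell = '.' → open
col 3: top cell = 'O' → FULL
col 4: top cell = '.' → open

Answer: 0,1,2,4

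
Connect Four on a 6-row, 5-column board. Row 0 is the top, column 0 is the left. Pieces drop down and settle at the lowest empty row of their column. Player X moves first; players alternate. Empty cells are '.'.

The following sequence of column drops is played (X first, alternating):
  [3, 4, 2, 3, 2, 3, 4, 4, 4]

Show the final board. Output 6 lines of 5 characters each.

Move 1: X drops in col 3, lands at row 5
Move 2: O drops in col 4, lands at row 5
Move 3: X drops in col 2, lands at row 5
Move 4: O drops in col 3, lands at row 4
Move 5: X drops in col 2, lands at row 4
Move 6: O drops in col 3, lands at row 3
Move 7: X drops in col 4, lands at row 4
Move 8: O drops in col 4, lands at row 3
Move 9: X drops in col 4, lands at row 2

Answer: .....
.....
....X
...OO
..XOX
..XXO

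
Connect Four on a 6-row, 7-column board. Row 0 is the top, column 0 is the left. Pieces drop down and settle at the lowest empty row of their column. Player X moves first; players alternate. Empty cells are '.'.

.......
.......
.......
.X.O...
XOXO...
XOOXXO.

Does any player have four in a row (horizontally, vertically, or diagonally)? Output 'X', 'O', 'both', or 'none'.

none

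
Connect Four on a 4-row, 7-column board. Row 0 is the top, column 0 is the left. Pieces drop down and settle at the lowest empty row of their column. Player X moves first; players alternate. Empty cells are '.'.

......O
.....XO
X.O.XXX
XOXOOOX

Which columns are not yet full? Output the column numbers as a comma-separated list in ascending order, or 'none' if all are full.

Answer: 0,1,2,3,4,5

Derivation:
col 0: top cell = '.' → open
col 1: top cell = '.' → open
col 2: top cell = '.' → open
col 3: top cell = '.' → open
col 4: top cell = '.' → open
col 5: top cell = '.' → open
col 6: top cell = 'O' → FULL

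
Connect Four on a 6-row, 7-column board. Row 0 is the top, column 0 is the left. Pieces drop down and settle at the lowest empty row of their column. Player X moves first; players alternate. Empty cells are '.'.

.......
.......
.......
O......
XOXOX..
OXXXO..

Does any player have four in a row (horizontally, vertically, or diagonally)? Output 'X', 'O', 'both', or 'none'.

none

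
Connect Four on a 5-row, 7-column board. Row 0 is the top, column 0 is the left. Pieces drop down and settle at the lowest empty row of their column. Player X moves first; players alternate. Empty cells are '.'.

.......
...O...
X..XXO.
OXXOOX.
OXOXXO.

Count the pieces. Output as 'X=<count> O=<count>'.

X=9 O=8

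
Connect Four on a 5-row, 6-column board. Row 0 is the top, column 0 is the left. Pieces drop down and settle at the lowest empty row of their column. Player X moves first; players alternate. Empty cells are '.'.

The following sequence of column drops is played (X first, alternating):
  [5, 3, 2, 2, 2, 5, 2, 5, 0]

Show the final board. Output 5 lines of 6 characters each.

Move 1: X drops in col 5, lands at row 4
Move 2: O drops in col 3, lands at row 4
Move 3: X drops in col 2, lands at row 4
Move 4: O drops in col 2, lands at row 3
Move 5: X drops in col 2, lands at row 2
Move 6: O drops in col 5, lands at row 3
Move 7: X drops in col 2, lands at row 1
Move 8: O drops in col 5, lands at row 2
Move 9: X drops in col 0, lands at row 4

Answer: ......
..X...
..X..O
..O..O
X.XO.X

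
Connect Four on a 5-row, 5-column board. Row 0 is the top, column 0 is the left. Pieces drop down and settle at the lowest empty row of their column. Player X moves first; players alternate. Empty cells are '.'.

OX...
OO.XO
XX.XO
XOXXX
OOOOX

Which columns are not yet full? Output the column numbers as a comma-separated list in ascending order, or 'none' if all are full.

Answer: 2,3,4

Derivation:
col 0: top cell = 'O' → FULL
col 1: top cell = 'X' → FULL
col 2: top cell = '.' → open
col 3: top cell = '.' → open
col 4: top cell = '.' → open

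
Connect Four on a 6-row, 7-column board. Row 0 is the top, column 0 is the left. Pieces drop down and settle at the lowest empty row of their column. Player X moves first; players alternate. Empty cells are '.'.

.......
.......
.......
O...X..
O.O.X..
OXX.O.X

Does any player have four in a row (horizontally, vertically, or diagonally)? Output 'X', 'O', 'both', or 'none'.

none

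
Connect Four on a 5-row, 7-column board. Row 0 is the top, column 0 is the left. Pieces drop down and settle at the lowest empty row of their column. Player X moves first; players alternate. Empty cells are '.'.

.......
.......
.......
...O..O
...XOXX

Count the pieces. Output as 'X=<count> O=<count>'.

X=3 O=3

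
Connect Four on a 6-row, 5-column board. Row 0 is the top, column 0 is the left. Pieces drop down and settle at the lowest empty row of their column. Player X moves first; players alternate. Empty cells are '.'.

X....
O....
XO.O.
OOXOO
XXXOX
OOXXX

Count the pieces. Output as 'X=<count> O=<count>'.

X=10 O=10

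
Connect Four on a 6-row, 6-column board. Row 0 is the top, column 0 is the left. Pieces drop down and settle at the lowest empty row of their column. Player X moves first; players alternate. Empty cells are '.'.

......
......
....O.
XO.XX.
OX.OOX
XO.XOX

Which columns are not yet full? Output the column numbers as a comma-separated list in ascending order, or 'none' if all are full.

col 0: top cell = '.' → open
col 1: top cell = '.' → open
col 2: top cell = '.' → open
col 3: top cell = '.' → open
col 4: top cell = '.' → open
col 5: top cell = '.' → open

Answer: 0,1,2,3,4,5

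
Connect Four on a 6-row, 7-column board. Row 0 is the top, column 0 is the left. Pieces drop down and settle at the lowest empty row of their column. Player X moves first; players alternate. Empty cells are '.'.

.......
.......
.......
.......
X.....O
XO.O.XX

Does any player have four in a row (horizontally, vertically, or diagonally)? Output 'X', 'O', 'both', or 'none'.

none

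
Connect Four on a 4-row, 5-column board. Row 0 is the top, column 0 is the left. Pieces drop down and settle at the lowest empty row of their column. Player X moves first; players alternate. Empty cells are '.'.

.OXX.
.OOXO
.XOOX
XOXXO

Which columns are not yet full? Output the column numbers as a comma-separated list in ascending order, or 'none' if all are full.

col 0: top cell = '.' → open
col 1: top cell = 'O' → FULL
col 2: top cell = 'X' → FULL
col 3: top cell = 'X' → FULL
col 4: top cell = '.' → open

Answer: 0,4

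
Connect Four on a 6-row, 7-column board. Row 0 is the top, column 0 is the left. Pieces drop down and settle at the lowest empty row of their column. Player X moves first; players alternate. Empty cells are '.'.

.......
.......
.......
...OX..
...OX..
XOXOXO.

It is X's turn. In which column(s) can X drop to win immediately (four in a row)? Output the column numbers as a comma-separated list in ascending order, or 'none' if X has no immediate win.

col 0: drop X → no win
col 1: drop X → no win
col 2: drop X → no win
col 3: drop X → no win
col 4: drop X → WIN!
col 5: drop X → no win
col 6: drop X → no win

Answer: 4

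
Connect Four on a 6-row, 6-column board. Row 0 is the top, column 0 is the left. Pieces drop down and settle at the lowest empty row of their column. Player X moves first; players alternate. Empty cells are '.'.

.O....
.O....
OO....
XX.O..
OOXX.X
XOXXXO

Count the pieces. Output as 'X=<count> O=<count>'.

X=9 O=9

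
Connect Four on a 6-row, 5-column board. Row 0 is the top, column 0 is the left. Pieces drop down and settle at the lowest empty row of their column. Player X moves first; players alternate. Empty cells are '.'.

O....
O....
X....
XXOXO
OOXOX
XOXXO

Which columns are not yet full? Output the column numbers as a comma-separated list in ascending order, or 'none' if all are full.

Answer: 1,2,3,4

Derivation:
col 0: top cell = 'O' → FULL
col 1: top cell = '.' → open
col 2: top cell = '.' → open
col 3: top cell = '.' → open
col 4: top cell = '.' → open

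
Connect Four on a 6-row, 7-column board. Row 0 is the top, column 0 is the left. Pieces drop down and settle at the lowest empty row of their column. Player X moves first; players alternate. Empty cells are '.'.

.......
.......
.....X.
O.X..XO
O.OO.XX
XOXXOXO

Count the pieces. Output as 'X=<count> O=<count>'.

X=9 O=8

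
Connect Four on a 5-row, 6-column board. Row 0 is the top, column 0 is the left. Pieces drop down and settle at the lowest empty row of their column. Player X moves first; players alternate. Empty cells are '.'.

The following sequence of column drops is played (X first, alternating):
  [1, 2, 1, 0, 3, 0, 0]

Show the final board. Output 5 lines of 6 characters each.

Answer: ......
......
X.....
OX....
OXOX..

Derivation:
Move 1: X drops in col 1, lands at row 4
Move 2: O drops in col 2, lands at row 4
Move 3: X drops in col 1, lands at row 3
Move 4: O drops in col 0, lands at row 4
Move 5: X drops in col 3, lands at row 4
Move 6: O drops in col 0, lands at row 3
Move 7: X drops in col 0, lands at row 2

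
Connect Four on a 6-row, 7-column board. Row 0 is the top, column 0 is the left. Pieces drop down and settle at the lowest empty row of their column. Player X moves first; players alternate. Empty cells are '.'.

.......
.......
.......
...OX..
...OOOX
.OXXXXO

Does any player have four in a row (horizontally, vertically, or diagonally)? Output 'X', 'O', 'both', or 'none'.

X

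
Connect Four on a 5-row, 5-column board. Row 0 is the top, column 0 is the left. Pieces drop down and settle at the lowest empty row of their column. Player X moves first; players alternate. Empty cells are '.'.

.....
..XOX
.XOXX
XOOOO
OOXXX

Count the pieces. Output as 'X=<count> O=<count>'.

X=9 O=8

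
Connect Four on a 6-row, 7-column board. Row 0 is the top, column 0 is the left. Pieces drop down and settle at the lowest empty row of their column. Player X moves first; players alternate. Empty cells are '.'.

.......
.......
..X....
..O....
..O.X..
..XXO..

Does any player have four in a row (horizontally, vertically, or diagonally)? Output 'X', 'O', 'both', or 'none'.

none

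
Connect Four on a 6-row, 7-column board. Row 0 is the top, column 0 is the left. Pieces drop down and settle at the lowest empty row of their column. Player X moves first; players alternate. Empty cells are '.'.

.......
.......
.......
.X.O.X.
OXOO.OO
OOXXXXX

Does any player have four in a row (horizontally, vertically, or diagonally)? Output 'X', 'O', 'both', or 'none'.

X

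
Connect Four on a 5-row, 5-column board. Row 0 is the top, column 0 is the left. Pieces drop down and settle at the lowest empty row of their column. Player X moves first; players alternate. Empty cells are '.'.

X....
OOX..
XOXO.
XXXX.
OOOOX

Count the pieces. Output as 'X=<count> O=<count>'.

X=9 O=8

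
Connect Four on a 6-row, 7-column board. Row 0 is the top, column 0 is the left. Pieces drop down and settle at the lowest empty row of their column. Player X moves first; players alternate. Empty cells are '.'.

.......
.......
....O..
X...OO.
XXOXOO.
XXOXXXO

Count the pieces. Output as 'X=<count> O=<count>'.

X=9 O=8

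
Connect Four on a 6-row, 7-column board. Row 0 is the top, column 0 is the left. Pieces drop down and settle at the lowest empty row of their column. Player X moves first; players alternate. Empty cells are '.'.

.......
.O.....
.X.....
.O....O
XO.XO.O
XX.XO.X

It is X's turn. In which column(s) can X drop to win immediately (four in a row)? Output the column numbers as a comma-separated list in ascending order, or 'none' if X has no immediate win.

col 0: drop X → no win
col 1: drop X → no win
col 2: drop X → WIN!
col 3: drop X → no win
col 4: drop X → no win
col 5: drop X → no win
col 6: drop X → no win

Answer: 2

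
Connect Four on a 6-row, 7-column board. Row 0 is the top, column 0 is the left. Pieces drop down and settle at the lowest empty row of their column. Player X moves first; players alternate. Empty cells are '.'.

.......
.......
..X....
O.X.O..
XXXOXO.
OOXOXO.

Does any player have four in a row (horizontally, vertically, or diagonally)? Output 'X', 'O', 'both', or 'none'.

X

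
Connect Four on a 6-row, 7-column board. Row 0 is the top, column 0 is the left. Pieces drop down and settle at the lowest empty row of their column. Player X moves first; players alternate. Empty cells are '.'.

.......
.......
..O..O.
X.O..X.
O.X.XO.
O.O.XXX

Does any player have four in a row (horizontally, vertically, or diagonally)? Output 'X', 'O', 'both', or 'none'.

none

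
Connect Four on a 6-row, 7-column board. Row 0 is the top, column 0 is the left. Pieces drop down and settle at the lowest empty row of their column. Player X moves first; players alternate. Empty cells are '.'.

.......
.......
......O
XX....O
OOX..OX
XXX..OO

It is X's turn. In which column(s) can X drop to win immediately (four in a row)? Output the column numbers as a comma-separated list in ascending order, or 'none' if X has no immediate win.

col 0: drop X → no win
col 1: drop X → no win
col 2: drop X → no win
col 3: drop X → WIN!
col 4: drop X → no win
col 5: drop X → no win
col 6: drop X → no win

Answer: 3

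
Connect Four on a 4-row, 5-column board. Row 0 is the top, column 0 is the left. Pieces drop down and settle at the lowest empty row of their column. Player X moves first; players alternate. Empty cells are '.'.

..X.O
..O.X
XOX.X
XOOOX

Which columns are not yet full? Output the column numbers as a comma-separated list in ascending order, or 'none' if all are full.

Answer: 0,1,3

Derivation:
col 0: top cell = '.' → open
col 1: top cell = '.' → open
col 2: top cell = 'X' → FULL
col 3: top cell = '.' → open
col 4: top cell = 'O' → FULL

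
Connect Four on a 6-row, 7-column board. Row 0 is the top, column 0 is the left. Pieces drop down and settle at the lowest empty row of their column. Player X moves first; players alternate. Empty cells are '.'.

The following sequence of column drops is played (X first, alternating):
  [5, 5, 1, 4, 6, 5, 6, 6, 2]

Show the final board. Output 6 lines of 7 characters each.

Move 1: X drops in col 5, lands at row 5
Move 2: O drops in col 5, lands at row 4
Move 3: X drops in col 1, lands at row 5
Move 4: O drops in col 4, lands at row 5
Move 5: X drops in col 6, lands at row 5
Move 6: O drops in col 5, lands at row 3
Move 7: X drops in col 6, lands at row 4
Move 8: O drops in col 6, lands at row 3
Move 9: X drops in col 2, lands at row 5

Answer: .......
.......
.......
.....OO
.....OX
.XX.OXX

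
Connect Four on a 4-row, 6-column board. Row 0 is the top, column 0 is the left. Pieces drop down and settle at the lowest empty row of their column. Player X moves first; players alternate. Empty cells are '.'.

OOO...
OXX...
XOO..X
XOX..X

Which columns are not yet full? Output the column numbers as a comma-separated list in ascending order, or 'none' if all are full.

col 0: top cell = 'O' → FULL
col 1: top cell = 'O' → FULL
col 2: top cell = 'O' → FULL
col 3: top cell = '.' → open
col 4: top cell = '.' → open
col 5: top cell = '.' → open

Answer: 3,4,5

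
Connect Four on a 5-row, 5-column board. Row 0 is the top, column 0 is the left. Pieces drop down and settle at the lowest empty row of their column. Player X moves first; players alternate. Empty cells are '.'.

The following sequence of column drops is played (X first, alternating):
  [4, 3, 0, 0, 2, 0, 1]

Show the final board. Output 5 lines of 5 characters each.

Answer: .....
.....
O....
O....
XXXOX

Derivation:
Move 1: X drops in col 4, lands at row 4
Move 2: O drops in col 3, lands at row 4
Move 3: X drops in col 0, lands at row 4
Move 4: O drops in col 0, lands at row 3
Move 5: X drops in col 2, lands at row 4
Move 6: O drops in col 0, lands at row 2
Move 7: X drops in col 1, lands at row 4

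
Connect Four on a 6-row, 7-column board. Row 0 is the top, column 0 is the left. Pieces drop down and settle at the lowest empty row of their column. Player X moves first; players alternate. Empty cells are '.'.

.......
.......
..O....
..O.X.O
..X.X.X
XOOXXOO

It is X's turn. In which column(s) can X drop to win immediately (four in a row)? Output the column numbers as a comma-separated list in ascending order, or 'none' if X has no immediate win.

Answer: 4

Derivation:
col 0: drop X → no win
col 1: drop X → no win
col 2: drop X → no win
col 3: drop X → no win
col 4: drop X → WIN!
col 5: drop X → no win
col 6: drop X → no win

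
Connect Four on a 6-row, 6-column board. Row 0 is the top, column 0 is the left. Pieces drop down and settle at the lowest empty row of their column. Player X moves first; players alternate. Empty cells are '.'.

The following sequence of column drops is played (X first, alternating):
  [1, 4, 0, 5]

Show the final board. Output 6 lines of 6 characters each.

Answer: ......
......
......
......
......
XX..OO

Derivation:
Move 1: X drops in col 1, lands at row 5
Move 2: O drops in col 4, lands at row 5
Move 3: X drops in col 0, lands at row 5
Move 4: O drops in col 5, lands at row 5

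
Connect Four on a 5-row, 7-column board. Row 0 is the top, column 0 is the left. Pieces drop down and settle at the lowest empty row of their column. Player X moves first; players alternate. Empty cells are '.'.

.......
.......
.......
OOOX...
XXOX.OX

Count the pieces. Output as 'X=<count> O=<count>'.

X=5 O=5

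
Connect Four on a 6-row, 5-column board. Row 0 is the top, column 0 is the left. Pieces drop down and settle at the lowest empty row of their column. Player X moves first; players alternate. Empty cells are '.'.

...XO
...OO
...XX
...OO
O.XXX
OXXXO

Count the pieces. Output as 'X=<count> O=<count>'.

X=9 O=8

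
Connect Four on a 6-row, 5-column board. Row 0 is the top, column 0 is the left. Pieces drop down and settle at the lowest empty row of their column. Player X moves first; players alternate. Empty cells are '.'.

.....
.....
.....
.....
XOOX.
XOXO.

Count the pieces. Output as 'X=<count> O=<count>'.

X=4 O=4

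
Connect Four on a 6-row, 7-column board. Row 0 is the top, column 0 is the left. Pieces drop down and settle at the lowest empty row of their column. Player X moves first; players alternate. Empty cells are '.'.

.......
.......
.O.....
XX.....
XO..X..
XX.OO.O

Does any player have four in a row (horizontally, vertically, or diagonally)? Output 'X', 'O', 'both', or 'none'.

none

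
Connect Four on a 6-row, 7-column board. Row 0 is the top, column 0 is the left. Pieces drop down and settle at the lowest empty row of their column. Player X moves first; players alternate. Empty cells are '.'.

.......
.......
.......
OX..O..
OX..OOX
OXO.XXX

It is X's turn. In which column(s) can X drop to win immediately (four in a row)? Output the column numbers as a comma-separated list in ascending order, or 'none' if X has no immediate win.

Answer: 1,3

Derivation:
col 0: drop X → no win
col 1: drop X → WIN!
col 2: drop X → no win
col 3: drop X → WIN!
col 4: drop X → no win
col 5: drop X → no win
col 6: drop X → no win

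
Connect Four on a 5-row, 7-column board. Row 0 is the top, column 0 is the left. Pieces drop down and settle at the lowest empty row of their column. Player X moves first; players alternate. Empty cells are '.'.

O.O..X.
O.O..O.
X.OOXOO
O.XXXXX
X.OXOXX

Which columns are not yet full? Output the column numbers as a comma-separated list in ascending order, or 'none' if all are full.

col 0: top cell = 'O' → FULL
col 1: top cell = '.' → open
col 2: top cell = 'O' → FULL
col 3: top cell = '.' → open
col 4: top cell = '.' → open
col 5: top cell = 'X' → FULL
col 6: top cell = '.' → open

Answer: 1,3,4,6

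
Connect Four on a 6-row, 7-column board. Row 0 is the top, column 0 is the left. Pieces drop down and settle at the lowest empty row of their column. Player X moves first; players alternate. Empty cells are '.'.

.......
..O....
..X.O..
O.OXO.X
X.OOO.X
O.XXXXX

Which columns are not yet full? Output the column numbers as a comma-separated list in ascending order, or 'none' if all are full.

Answer: 0,1,2,3,4,5,6

Derivation:
col 0: top cell = '.' → open
col 1: top cell = '.' → open
col 2: top cell = '.' → open
col 3: top cell = '.' → open
col 4: top cell = '.' → open
col 5: top cell = '.' → open
col 6: top cell = '.' → open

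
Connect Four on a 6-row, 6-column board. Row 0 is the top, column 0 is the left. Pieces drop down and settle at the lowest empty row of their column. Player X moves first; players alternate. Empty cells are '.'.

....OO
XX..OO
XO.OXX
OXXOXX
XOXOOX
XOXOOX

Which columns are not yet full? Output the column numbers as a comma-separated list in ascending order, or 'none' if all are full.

Answer: 0,1,2,3

Derivation:
col 0: top cell = '.' → open
col 1: top cell = '.' → open
col 2: top cell = '.' → open
col 3: top cell = '.' → open
col 4: top cell = 'O' → FULL
col 5: top cell = 'O' → FULL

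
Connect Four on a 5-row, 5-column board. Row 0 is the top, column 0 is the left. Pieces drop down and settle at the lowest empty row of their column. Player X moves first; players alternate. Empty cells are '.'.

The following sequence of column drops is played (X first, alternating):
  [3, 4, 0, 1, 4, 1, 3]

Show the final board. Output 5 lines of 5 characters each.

Move 1: X drops in col 3, lands at row 4
Move 2: O drops in col 4, lands at row 4
Move 3: X drops in col 0, lands at row 4
Move 4: O drops in col 1, lands at row 4
Move 5: X drops in col 4, lands at row 3
Move 6: O drops in col 1, lands at row 3
Move 7: X drops in col 3, lands at row 3

Answer: .....
.....
.....
.O.XX
XO.XO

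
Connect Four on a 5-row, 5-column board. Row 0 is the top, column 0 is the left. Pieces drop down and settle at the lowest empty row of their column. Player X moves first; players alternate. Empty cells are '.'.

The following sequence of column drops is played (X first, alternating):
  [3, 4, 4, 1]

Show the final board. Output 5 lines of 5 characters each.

Move 1: X drops in col 3, lands at row 4
Move 2: O drops in col 4, lands at row 4
Move 3: X drops in col 4, lands at row 3
Move 4: O drops in col 1, lands at row 4

Answer: .....
.....
.....
....X
.O.XO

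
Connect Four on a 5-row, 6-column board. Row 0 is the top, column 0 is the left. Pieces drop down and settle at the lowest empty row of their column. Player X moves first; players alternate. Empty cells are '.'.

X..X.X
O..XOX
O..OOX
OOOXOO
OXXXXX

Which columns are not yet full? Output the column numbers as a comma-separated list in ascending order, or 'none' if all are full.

Answer: 1,2,4

Derivation:
col 0: top cell = 'X' → FULL
col 1: top cell = '.' → open
col 2: top cell = '.' → open
col 3: top cell = 'X' → FULL
col 4: top cell = '.' → open
col 5: top cell = 'X' → FULL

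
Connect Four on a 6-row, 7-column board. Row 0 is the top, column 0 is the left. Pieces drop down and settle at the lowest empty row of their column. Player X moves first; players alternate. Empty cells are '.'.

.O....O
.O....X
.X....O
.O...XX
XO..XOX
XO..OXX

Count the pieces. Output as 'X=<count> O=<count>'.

X=10 O=9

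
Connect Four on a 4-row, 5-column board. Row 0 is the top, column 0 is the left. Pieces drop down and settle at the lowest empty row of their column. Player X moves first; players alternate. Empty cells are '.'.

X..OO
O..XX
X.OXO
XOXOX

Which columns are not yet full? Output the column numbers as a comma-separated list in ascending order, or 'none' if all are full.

Answer: 1,2

Derivation:
col 0: top cell = 'X' → FULL
col 1: top cell = '.' → open
col 2: top cell = '.' → open
col 3: top cell = 'O' → FULL
col 4: top cell = 'O' → FULL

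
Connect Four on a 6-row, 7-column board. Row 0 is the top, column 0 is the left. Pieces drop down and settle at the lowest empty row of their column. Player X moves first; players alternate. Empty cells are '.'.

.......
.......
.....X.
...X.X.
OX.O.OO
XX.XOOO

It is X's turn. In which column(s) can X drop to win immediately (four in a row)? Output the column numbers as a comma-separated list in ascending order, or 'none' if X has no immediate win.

Answer: 2

Derivation:
col 0: drop X → no win
col 1: drop X → no win
col 2: drop X → WIN!
col 3: drop X → no win
col 4: drop X → no win
col 5: drop X → no win
col 6: drop X → no win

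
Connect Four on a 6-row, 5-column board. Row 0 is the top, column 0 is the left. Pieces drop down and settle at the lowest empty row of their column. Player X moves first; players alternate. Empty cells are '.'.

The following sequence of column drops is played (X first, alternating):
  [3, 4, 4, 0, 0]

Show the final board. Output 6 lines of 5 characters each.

Answer: .....
.....
.....
.....
X...X
O..XO

Derivation:
Move 1: X drops in col 3, lands at row 5
Move 2: O drops in col 4, lands at row 5
Move 3: X drops in col 4, lands at row 4
Move 4: O drops in col 0, lands at row 5
Move 5: X drops in col 0, lands at row 4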